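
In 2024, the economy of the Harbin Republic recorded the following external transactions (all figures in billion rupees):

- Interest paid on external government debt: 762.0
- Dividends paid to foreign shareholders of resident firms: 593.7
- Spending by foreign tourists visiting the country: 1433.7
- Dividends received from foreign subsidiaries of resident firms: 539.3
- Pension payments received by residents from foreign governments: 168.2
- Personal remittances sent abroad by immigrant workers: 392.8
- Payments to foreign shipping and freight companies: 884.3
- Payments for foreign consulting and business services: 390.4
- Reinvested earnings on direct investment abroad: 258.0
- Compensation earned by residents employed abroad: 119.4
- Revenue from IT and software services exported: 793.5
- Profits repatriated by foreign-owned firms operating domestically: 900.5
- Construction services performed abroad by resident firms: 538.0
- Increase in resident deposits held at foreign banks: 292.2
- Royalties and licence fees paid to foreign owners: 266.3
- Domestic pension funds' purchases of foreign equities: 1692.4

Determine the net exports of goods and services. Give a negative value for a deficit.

Services: 538.0 - 884.3 - 390.4 + 1433.7 - 266.3 + 793.5 = 1224.2
Trade balance = 0.0 + 1224.2 = 1224.2
(Excluded from the trade balance — primary income: interest paid on external government debt 762.0, dividends paid to foreign shareholders of resident firms 593.7, dividends received from foreign subsidiaries of resident firms 539.3, reinvested earnings on direct investment abroad 258.0, compensation earned by residents employed abroad 119.4, profits repatriated by foreign-owned firms operating domestically 900.5; secondary income: pension payments received by residents from foreign governments 168.2, personal remittances sent abroad by immigrant workers 392.8; financial account: increase in resident deposits held at foreign banks 292.2, domestic pension funds' purchases of foreign equities 1692.4.)

1224.2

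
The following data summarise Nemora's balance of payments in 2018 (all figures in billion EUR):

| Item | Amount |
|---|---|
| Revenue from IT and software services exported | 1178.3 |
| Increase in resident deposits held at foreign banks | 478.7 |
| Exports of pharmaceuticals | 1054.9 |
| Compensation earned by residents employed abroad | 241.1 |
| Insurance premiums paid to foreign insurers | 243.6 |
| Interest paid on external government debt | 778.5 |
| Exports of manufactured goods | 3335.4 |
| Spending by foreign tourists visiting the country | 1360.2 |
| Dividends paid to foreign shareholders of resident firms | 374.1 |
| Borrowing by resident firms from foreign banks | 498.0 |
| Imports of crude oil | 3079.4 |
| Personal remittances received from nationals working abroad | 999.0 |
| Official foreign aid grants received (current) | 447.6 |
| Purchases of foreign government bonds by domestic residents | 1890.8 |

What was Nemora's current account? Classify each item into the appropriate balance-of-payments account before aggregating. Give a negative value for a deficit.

Goods: 1054.9 + 3335.4 - 3079.4 = 1310.9
Services: 1178.3 - 243.6 + 1360.2 = 2294.9
Primary income: -778.5 + 241.1 - 374.1 = -911.5
Secondary income: 447.6 + 999.0 = 1446.6
Current account = 1310.9 + 2294.9 + (-911.5) + 1446.6 = 4140.9
(Excluded from the current account — financial account: increase in resident deposits held at foreign banks 478.7, borrowing by resident firms from foreign banks 498.0, purchases of foreign government bonds by domestic residents 1890.8.)

4140.9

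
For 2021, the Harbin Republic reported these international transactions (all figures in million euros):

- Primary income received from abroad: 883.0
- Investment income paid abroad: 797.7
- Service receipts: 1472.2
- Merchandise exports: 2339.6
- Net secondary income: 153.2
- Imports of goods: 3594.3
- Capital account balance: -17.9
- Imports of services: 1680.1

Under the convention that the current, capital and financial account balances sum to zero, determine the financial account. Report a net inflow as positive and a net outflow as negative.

Goods balance = 2339.6 - 3594.3 = -1254.7
Services balance = 1472.2 - 1680.1 = -207.9
Trade balance (goods + services) = -1254.7 + (-207.9) = -1462.6
Net primary income = 883.0 - 797.7 = 85.3
Net secondary income = 153.2
Current account = -1462.6 + 85.3 + 153.2 = -1224.1
Financial account = -(-1224.1 + (-17.9)) = 1242.0

1242.0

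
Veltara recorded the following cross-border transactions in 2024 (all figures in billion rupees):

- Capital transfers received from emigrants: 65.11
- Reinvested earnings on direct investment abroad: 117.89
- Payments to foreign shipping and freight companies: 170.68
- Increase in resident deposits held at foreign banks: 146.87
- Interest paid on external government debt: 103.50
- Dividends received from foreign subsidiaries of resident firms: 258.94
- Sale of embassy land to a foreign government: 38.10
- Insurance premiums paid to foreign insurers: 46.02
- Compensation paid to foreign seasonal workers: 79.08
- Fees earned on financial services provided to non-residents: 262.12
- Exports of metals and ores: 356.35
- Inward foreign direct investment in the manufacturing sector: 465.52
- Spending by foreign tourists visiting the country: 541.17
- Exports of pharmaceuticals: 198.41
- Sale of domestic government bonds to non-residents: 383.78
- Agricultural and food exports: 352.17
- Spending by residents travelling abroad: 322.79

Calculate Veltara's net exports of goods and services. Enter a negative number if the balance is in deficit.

Goods: 198.41 + 352.17 + 356.35 = 906.93
Services: -322.79 - 170.68 + 541.17 - 46.02 + 262.12 = 263.80
Trade balance = 906.93 + 263.80 = 1170.73
(Excluded from the trade balance — capital account: capital transfers received from emigrants 65.11, sale of embassy land to a foreign government 38.10; primary income: reinvested earnings on direct investment abroad 117.89, interest paid on external government debt 103.50, dividends received from foreign subsidiaries of resident firms 258.94, compensation paid to foreign seasonal workers 79.08; financial account: increase in resident deposits held at foreign banks 146.87, inward foreign direct investment in the manufacturing sector 465.52, sale of domestic government bonds to non-residents 383.78.)

1170.73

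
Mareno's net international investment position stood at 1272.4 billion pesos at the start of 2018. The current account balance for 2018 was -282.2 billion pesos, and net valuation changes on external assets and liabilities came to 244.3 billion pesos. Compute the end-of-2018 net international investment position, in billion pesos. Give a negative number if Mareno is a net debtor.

Change in NIIP = current account + net valuation change = -282.2 + 244.3 = -37.9
End-of-year NIIP = 1272.4 + (-37.9) = 1234.5

1234.5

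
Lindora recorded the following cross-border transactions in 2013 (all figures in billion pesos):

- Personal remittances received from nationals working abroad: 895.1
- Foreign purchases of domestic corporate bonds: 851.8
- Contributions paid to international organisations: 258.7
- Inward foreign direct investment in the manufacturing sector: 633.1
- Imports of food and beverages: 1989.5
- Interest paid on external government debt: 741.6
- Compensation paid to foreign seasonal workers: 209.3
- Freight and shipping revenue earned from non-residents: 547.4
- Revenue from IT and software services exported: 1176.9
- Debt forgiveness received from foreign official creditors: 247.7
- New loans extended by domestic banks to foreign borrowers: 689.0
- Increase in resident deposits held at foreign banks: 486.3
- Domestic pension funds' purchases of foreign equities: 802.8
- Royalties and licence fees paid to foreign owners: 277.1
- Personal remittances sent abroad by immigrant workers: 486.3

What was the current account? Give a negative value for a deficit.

-1343.1

Goods: -1989.5
Services: 1176.9 + 547.4 - 277.1 = 1447.2
Primary income: -741.6 - 209.3 = -950.9
Secondary income: 895.1 - 258.7 - 486.3 = 150.1
Current account = (-1989.5) + 1447.2 + (-950.9) + 150.1 = -1343.1
(Excluded from the current account — financial account: foreign purchases of domestic corporate bonds 851.8, inward foreign direct investment in the manufacturing sector 633.1, new loans extended by domestic banks to foreign borrowers 689.0, increase in resident deposits held at foreign banks 486.3, domestic pension funds' purchases of foreign equities 802.8; capital account: debt forgiveness received from foreign official creditors 247.7.)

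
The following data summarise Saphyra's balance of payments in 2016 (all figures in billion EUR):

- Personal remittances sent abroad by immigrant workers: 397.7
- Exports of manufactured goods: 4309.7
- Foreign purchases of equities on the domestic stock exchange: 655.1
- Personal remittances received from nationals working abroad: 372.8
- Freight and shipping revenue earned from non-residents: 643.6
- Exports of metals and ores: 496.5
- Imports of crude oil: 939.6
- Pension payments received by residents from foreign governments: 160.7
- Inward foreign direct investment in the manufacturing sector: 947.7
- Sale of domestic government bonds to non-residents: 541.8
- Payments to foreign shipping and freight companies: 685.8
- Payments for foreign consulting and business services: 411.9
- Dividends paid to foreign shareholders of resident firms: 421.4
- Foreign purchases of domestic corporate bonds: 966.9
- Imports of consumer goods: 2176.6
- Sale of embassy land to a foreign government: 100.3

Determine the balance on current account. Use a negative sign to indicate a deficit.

Goods: -939.6 - 2176.6 + 496.5 + 4309.7 = 1690.0
Services: 643.6 - 685.8 - 411.9 = -454.1
Primary income: -421.4
Secondary income: 160.7 + 372.8 - 397.7 = 135.8
Current account = 1690.0 + (-454.1) + (-421.4) + 135.8 = 950.3
(Excluded from the current account — financial account: foreign purchases of equities on the domestic stock exchange 655.1, inward foreign direct investment in the manufacturing sector 947.7, sale of domestic government bonds to non-residents 541.8, foreign purchases of domestic corporate bonds 966.9; capital account: sale of embassy land to a foreign government 100.3.)

950.3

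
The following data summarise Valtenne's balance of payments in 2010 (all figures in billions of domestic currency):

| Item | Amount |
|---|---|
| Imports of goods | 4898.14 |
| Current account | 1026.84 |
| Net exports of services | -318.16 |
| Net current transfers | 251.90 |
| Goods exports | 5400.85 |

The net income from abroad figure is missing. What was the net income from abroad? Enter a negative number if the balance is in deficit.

590.39

Current account = goods balance + services balance + net primary income + net secondary income
Sum of the known components = 436.45
Net income from abroad = CA - (known components) = 1026.84 - 436.45 = 590.39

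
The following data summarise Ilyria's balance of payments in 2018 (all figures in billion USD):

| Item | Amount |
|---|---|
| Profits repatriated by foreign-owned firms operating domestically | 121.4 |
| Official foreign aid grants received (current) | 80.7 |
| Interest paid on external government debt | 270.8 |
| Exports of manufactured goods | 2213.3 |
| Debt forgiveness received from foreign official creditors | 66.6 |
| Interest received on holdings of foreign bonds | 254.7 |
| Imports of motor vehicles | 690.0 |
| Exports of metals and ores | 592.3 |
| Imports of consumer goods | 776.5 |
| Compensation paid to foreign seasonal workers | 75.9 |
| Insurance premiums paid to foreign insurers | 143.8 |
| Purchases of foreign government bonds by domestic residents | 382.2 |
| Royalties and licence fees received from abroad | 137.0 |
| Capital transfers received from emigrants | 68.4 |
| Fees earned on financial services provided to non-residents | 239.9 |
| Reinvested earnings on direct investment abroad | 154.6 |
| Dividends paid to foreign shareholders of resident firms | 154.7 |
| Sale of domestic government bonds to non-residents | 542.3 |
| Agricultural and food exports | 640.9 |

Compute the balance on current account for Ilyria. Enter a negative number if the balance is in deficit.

2080.3

Goods: 592.3 + 2213.3 + 640.9 - 776.5 - 690.0 = 1980.0
Services: -143.8 + 239.9 + 137.0 = 233.1
Primary income: -121.4 - 75.9 - 270.8 - 154.7 + 154.6 + 254.7 = -213.5
Secondary income: 80.7
Current account = 1980.0 + 233.1 + (-213.5) + 80.7 = 2080.3
(Excluded from the current account — capital account: debt forgiveness received from foreign official creditors 66.6, capital transfers received from emigrants 68.4; financial account: purchases of foreign government bonds by domestic residents 382.2, sale of domestic government bonds to non-residents 542.3.)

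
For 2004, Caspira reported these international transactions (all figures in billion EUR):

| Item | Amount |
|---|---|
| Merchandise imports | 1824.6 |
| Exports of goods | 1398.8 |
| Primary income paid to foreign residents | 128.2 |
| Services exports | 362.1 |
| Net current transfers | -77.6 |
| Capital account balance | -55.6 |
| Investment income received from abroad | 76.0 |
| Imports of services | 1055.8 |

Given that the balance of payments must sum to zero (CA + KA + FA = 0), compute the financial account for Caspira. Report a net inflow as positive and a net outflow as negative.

1304.9

Goods balance = 1398.8 - 1824.6 = -425.8
Services balance = 362.1 - 1055.8 = -693.7
Trade balance (goods + services) = -425.8 + (-693.7) = -1119.5
Net primary income = 76.0 - 128.2 = -52.2
Net secondary income = -77.6
Current account = -1119.5 + (-52.2) + (-77.6) = -1249.3
Financial account = -(-1249.3 + (-55.6)) = 1304.9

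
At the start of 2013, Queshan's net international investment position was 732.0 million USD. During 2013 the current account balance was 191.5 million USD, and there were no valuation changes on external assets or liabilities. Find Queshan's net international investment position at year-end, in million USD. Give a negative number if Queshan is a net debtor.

923.5

With no valuation effects, change in NIIP = current account = 191.5
End-of-year NIIP = 732.0 + 191.5 = 923.5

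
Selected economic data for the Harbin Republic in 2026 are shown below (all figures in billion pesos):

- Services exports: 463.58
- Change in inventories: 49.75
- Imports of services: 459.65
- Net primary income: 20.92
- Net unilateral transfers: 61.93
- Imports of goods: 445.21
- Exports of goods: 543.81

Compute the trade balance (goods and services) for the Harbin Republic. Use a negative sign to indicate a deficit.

Goods balance = 543.81 - 445.21 = 98.60
Services balance = 463.58 - 459.65 = 3.93
Trade balance (goods + services) = 98.60 + 3.93 = 102.53

102.53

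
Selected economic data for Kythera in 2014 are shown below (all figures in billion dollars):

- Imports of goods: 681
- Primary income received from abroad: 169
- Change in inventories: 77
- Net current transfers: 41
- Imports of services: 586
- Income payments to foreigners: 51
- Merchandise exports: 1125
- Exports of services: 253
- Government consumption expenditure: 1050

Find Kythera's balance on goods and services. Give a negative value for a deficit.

111

Goods balance = 1125 - 681 = 444
Services balance = 253 - 586 = -333
Trade balance (goods + services) = 444 + (-333) = 111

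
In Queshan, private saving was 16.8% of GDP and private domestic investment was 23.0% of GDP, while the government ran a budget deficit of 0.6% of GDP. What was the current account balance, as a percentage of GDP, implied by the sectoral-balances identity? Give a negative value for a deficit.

-6.8

By the sectoral-balances identity, CA = (S_private - I) + (T - G).
Private balance = 16.8 - 23.0 = -6.2
Government balance (T - G) = -0.6
CA = -6.2 + (-0.6) = -6.8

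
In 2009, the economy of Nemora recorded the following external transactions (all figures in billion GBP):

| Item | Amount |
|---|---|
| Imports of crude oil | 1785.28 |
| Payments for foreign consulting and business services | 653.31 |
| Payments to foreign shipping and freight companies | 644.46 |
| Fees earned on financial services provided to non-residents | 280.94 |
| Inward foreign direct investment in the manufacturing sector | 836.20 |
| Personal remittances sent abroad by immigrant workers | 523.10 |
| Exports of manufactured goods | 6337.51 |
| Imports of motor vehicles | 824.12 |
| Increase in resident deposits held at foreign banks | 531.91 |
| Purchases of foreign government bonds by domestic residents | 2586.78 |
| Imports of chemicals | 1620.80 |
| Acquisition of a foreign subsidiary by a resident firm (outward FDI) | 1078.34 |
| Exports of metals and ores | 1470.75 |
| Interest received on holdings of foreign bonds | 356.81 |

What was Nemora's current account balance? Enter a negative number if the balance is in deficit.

2394.94

Goods: -824.12 + 6337.51 - 1785.28 - 1620.80 + 1470.75 = 3578.06
Services: 280.94 - 644.46 - 653.31 = -1016.83
Primary income: 356.81
Secondary income: -523.10
Current account = 3578.06 + (-1016.83) + 356.81 + (-523.10) = 2394.94
(Excluded from the current account — financial account: inward foreign direct investment in the manufacturing sector 836.20, increase in resident deposits held at foreign banks 531.91, purchases of foreign government bonds by domestic residents 2586.78, acquisition of a foreign subsidiary by a resident firm (outward FDI) 1078.34.)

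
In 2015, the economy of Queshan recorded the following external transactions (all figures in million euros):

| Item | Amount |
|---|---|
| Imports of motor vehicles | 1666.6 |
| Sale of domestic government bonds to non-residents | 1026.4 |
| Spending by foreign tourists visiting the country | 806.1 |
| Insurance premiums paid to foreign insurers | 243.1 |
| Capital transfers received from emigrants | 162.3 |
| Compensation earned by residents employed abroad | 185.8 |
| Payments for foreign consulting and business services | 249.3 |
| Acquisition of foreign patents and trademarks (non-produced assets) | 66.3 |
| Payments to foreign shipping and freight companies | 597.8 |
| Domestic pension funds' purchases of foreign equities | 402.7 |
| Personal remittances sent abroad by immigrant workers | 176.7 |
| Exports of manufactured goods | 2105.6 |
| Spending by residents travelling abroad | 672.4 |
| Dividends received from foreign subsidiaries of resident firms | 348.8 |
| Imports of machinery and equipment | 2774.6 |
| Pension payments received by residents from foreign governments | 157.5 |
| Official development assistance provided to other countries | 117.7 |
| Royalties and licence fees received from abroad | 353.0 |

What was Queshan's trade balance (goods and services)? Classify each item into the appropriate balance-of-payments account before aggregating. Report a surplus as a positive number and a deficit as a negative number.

-2939.1

Goods: -1666.6 - 2774.6 + 2105.6 = -2335.6
Services: -243.1 - 249.3 - 672.4 + 353.0 + 806.1 - 597.8 = -603.5
Trade balance = -2335.6 + (-603.5) = -2939.1
(Excluded from the trade balance — financial account: sale of domestic government bonds to non-residents 1026.4, domestic pension funds' purchases of foreign equities 402.7; capital account: capital transfers received from emigrants 162.3, acquisition of foreign patents and trademarks (non-produced assets) 66.3; primary income: compensation earned by residents employed abroad 185.8, dividends received from foreign subsidiaries of resident firms 348.8; secondary income: personal remittances sent abroad by immigrant workers 176.7, pension payments received by residents from foreign governments 157.5, official development assistance provided to other countries 117.7.)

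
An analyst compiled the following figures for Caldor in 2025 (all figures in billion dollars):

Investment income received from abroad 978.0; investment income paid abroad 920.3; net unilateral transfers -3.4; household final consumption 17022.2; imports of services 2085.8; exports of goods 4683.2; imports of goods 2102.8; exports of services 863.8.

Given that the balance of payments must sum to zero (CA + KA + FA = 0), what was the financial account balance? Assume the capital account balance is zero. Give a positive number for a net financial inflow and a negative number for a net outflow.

Goods balance = 4683.2 - 2102.8 = 2580.4
Services balance = 863.8 - 2085.8 = -1222.0
Trade balance (goods + services) = 2580.4 + (-1222.0) = 1358.4
Net primary income = 978.0 - 920.3 = 57.7
Net secondary income = -3.4
Current account = 1358.4 + 57.7 + (-3.4) = 1412.7
Financial account = -(1412.7) = -1412.7

-1412.7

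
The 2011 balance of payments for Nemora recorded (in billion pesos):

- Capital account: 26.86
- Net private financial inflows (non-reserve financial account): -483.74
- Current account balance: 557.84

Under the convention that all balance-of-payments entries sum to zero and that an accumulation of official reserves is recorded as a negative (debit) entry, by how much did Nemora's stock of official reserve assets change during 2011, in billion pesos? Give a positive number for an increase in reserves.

100.96

Official reserve transactions balance = -(557.84 + 26.86 + (-483.74)) = -100.96
An accumulation of reserves is recorded as a debit (negative entry), so the change in the stock of reserves is the negative of that balance.
Change in official reserves = -(-100.96) = 100.96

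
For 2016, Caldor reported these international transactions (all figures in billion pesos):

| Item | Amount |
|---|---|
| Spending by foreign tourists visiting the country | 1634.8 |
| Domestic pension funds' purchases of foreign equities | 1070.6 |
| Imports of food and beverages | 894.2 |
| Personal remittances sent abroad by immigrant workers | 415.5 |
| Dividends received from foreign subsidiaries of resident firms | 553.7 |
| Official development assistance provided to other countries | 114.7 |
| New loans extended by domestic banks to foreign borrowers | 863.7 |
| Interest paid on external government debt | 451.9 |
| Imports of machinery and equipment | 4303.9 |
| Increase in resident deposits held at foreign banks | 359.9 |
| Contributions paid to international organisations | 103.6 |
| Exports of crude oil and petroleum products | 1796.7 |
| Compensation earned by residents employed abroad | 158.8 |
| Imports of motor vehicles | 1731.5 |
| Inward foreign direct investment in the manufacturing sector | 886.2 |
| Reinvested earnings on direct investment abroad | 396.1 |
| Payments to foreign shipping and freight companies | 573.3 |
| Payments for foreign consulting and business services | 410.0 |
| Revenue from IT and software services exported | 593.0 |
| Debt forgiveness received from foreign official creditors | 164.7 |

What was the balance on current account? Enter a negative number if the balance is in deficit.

Goods: -1731.5 + 1796.7 - 4303.9 - 894.2 = -5132.9
Services: 1634.8 - 573.3 - 410.0 + 593.0 = 1244.5
Primary income: -451.9 + 553.7 + 396.1 + 158.8 = 656.7
Secondary income: -415.5 - 114.7 - 103.6 = -633.8
Current account = (-5132.9) + 1244.5 + 656.7 + (-633.8) = -3865.5
(Excluded from the current account — financial account: domestic pension funds' purchases of foreign equities 1070.6, new loans extended by domestic banks to foreign borrowers 863.7, increase in resident deposits held at foreign banks 359.9, inward foreign direct investment in the manufacturing sector 886.2; capital account: debt forgiveness received from foreign official creditors 164.7.)

-3865.5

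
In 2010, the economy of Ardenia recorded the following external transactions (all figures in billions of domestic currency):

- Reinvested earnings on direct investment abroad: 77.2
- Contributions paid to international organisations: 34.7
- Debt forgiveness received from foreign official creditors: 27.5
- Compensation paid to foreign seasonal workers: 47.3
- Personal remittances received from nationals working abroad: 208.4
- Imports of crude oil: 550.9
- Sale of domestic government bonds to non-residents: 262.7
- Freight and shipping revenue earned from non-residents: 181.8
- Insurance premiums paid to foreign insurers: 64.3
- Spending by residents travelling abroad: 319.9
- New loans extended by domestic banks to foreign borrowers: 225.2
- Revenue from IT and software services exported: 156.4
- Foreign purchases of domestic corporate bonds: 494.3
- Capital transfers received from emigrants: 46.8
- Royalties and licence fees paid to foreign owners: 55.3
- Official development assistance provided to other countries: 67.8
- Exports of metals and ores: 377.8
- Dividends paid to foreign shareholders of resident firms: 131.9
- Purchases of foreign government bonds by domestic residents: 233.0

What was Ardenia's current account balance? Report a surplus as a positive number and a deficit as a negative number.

-270.5

Goods: -550.9 + 377.8 = -173.1
Services: -64.3 + 181.8 + 156.4 - 55.3 - 319.9 = -101.3
Primary income: -131.9 + 77.2 - 47.3 = -102.0
Secondary income: -67.8 - 34.7 + 208.4 = 105.9
Current account = (-173.1) + (-101.3) + (-102.0) + 105.9 = -270.5
(Excluded from the current account — capital account: debt forgiveness received from foreign official creditors 27.5, capital transfers received from emigrants 46.8; financial account: sale of domestic government bonds to non-residents 262.7, new loans extended by domestic banks to foreign borrowers 225.2, foreign purchases of domestic corporate bonds 494.3, purchases of foreign government bonds by domestic residents 233.0.)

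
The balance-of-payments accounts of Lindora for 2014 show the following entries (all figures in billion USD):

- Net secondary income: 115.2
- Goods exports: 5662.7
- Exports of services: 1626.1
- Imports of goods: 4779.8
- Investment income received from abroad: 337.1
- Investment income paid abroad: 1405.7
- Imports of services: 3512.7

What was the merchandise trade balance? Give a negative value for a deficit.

882.9

Goods balance = 5662.7 - 4779.8 = 882.9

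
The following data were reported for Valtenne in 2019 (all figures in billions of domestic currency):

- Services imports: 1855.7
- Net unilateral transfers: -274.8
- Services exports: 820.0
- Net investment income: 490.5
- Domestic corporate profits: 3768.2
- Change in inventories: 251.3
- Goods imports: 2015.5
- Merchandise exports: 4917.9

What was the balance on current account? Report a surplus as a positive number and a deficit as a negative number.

2082.4

Goods balance = 4917.9 - 2015.5 = 2902.4
Services balance = 820.0 - 1855.7 = -1035.7
Trade balance (goods + services) = 2902.4 + (-1035.7) = 1866.7
Net primary income = 490.5
Net secondary income = -274.8
Current account = 1866.7 + 490.5 + (-274.8) = 2082.4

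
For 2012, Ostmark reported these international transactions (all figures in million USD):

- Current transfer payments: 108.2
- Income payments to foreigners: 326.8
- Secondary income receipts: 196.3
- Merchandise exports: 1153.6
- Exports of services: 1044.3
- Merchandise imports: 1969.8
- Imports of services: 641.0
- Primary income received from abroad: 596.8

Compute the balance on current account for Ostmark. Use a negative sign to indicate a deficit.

-54.8

Goods balance = 1153.6 - 1969.8 = -816.2
Services balance = 1044.3 - 641.0 = 403.3
Trade balance (goods + services) = -816.2 + 403.3 = -412.9
Net primary income = 596.8 - 326.8 = 270.0
Net secondary income = 196.3 - 108.2 = 88.1
Current account = -412.9 + 270.0 + 88.1 = -54.8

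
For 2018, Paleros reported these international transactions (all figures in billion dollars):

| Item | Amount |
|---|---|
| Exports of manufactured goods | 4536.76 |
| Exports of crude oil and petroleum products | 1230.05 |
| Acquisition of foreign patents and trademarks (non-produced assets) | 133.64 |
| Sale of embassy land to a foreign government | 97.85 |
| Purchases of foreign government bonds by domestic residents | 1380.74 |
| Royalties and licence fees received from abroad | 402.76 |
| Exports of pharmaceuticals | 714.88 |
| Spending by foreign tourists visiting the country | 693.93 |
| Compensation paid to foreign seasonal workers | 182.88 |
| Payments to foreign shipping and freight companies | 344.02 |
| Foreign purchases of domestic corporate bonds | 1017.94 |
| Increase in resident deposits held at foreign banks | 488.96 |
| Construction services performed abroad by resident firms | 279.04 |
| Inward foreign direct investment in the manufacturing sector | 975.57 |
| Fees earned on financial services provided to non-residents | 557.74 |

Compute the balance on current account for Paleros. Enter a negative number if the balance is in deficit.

7888.26

Goods: 714.88 + 1230.05 + 4536.76 = 6481.69
Services: -344.02 + 557.74 + 693.93 + 402.76 + 279.04 = 1589.45
Primary income: -182.88
Current account = 6481.69 + 1589.45 + (-182.88) = 7888.26
(Excluded from the current account — capital account: acquisition of foreign patents and trademarks (non-produced assets) 133.64, sale of embassy land to a foreign government 97.85; financial account: purchases of foreign government bonds by domestic residents 1380.74, foreign purchases of domestic corporate bonds 1017.94, increase in resident deposits held at foreign banks 488.96, inward foreign direct investment in the manufacturing sector 975.57.)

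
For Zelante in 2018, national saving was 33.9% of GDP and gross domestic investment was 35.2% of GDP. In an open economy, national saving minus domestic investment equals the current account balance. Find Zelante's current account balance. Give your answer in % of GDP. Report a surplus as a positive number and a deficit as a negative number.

CA = S - I = 33.9 - 35.2 = -1.3

-1.3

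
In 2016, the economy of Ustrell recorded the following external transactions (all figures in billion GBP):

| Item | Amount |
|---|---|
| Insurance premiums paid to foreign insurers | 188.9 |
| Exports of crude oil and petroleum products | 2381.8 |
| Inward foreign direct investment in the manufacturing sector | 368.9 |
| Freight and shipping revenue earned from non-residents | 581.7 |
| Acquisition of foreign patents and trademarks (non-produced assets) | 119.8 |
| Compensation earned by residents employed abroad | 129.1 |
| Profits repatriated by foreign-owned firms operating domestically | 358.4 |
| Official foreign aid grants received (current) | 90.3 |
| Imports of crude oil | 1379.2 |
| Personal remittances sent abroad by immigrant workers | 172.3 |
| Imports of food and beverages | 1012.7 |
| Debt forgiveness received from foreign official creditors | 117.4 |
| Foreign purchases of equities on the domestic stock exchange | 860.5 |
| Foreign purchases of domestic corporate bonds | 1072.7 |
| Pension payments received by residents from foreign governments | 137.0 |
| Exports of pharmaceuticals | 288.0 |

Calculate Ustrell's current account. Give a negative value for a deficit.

Goods: 288.0 - 1379.2 - 1012.7 + 2381.8 = 277.9
Services: 581.7 - 188.9 = 392.8
Primary income: 129.1 - 358.4 = -229.3
Secondary income: 90.3 + 137.0 - 172.3 = 55.0
Current account = 277.9 + 392.8 + (-229.3) + 55.0 = 496.4
(Excluded from the current account — financial account: inward foreign direct investment in the manufacturing sector 368.9, foreign purchases of equities on the domestic stock exchange 860.5, foreign purchases of domestic corporate bonds 1072.7; capital account: acquisition of foreign patents and trademarks (non-produced assets) 119.8, debt forgiveness received from foreign official creditors 117.4.)

496.4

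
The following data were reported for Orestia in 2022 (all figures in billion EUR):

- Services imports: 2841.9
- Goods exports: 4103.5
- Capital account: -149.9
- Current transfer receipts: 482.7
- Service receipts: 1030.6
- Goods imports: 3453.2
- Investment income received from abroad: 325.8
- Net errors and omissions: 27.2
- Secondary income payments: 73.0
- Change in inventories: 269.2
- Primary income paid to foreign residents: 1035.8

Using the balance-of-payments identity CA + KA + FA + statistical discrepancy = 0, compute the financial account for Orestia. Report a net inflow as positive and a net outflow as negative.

1584.0

Goods balance = 4103.5 - 3453.2 = 650.3
Services balance = 1030.6 - 2841.9 = -1811.3
Trade balance (goods + services) = 650.3 + (-1811.3) = -1161.0
Net primary income = 325.8 - 1035.8 = -710.0
Net secondary income = 482.7 - 73.0 = 409.7
Current account = -1161.0 + (-710.0) + 409.7 = -1461.3
Financial account = -(-1461.3 + (-149.9) + 27.2) = 1584.0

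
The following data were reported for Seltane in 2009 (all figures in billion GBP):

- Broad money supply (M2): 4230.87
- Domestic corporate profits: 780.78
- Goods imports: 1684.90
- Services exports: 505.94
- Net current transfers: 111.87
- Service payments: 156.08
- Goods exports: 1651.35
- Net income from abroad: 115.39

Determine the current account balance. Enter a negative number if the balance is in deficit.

Goods balance = 1651.35 - 1684.90 = -33.55
Services balance = 505.94 - 156.08 = 349.86
Trade balance (goods + services) = -33.55 + 349.86 = 316.31
Net primary income = 115.39
Net secondary income = 111.87
Current account = 316.31 + 115.39 + 111.87 = 543.57

543.57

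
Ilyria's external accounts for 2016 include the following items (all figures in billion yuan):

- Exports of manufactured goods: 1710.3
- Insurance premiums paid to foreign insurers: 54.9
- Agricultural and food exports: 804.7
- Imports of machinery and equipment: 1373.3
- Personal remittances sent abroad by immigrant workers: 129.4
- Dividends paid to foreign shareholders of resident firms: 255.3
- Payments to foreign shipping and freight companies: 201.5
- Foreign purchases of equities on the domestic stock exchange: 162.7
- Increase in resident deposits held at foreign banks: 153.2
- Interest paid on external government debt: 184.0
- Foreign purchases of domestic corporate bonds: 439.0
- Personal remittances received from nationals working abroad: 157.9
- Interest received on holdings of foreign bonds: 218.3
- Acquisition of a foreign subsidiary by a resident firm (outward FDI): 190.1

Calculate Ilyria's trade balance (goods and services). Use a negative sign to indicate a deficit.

885.3

Goods: 1710.3 - 1373.3 + 804.7 = 1141.7
Services: -201.5 - 54.9 = -256.4
Trade balance = 1141.7 + (-256.4) = 885.3
(Excluded from the trade balance — secondary income: personal remittances sent abroad by immigrant workers 129.4, personal remittances received from nationals working abroad 157.9; primary income: dividends paid to foreign shareholders of resident firms 255.3, interest paid on external government debt 184.0, interest received on holdings of foreign bonds 218.3; financial account: foreign purchases of equities on the domestic stock exchange 162.7, increase in resident deposits held at foreign banks 153.2, foreign purchases of domestic corporate bonds 439.0, acquisition of a foreign subsidiary by a resident firm (outward FDI) 190.1.)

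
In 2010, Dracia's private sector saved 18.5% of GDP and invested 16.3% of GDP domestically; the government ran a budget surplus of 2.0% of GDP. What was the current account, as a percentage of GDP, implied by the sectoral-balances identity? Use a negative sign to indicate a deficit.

4.2

By the sectoral-balances identity, CA = (S_private - I) + (T - G).
Private balance = 18.5 - 16.3 = 2.2
Government balance (T - G) = 2.0
CA = 2.2 + 2.0 = 4.2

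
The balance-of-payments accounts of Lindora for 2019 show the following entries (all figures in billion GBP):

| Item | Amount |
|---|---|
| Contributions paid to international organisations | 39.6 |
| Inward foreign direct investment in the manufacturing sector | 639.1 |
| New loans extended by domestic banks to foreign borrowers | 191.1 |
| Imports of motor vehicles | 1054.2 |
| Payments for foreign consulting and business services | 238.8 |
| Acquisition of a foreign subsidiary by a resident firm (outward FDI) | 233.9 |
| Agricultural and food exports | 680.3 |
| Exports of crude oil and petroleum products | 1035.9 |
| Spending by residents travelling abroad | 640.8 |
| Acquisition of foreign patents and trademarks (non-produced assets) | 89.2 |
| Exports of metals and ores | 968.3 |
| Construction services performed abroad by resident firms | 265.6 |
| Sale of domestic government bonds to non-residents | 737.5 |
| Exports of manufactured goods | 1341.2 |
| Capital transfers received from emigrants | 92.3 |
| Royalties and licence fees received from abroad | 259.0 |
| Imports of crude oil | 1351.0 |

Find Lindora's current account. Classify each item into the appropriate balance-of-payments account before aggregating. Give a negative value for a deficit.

Goods: -1351.0 - 1054.2 + 1341.2 + 1035.9 + 680.3 + 968.3 = 1620.5
Services: 259.0 - 238.8 + 265.6 - 640.8 = -355.0
Secondary income: -39.6
Current account = 1620.5 + (-355.0) + (-39.6) = 1225.9
(Excluded from the current account — financial account: inward foreign direct investment in the manufacturing sector 639.1, new loans extended by domestic banks to foreign borrowers 191.1, acquisition of a foreign subsidiary by a resident firm (outward FDI) 233.9, sale of domestic government bonds to non-residents 737.5; capital account: acquisition of foreign patents and trademarks (non-produced assets) 89.2, capital transfers received from emigrants 92.3.)

1225.9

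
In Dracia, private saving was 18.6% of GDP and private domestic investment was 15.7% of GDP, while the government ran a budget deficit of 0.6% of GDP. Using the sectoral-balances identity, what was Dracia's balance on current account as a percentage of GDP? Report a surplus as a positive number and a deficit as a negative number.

By the sectoral-balances identity, CA = (S_private - I) + (T - G).
Private balance = 18.6 - 15.7 = 2.9
Government balance (T - G) = -0.6
CA = 2.9 + (-0.6) = 2.3

2.3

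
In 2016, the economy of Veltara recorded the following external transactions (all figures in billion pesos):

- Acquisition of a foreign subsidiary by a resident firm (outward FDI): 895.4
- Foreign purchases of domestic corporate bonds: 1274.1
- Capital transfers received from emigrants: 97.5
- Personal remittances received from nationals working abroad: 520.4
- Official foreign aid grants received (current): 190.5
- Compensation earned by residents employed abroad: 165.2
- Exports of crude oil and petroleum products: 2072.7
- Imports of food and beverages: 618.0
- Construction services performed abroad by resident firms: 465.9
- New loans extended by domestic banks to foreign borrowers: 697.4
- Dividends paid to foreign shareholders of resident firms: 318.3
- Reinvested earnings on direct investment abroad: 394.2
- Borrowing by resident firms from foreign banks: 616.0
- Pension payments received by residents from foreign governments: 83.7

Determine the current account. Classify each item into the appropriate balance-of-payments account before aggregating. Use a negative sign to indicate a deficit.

Goods: -618.0 + 2072.7 = 1454.7
Services: 465.9
Primary income: -318.3 + 165.2 + 394.2 = 241.1
Secondary income: 83.7 + 190.5 + 520.4 = 794.6
Current account = 1454.7 + 465.9 + 241.1 + 794.6 = 2956.3
(Excluded from the current account — financial account: acquisition of a foreign subsidiary by a resident firm (outward FDI) 895.4, foreign purchases of domestic corporate bonds 1274.1, new loans extended by domestic banks to foreign borrowers 697.4, borrowing by resident firms from foreign banks 616.0; capital account: capital transfers received from emigrants 97.5.)

2956.3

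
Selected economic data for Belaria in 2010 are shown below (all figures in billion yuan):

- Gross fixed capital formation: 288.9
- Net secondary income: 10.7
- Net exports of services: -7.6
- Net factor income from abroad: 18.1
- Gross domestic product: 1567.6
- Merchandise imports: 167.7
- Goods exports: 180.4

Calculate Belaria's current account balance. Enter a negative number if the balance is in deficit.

33.9

Goods balance = 180.4 - 167.7 = 12.7
Services balance = -7.6
Trade balance (goods + services) = 12.7 + (-7.6) = 5.1
Net primary income = 18.1
Net secondary income = 10.7
Current account = 5.1 + 18.1 + 10.7 = 33.9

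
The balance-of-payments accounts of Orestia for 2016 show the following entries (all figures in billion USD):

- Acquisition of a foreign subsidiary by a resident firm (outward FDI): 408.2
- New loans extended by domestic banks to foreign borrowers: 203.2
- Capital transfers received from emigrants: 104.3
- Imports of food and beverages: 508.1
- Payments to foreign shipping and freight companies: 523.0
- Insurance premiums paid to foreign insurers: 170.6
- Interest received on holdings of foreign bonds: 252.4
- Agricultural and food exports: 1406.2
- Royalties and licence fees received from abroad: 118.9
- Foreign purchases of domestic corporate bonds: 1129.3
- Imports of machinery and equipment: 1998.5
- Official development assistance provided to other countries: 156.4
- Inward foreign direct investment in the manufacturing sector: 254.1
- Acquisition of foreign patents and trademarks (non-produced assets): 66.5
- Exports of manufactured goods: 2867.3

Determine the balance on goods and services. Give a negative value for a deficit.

Goods: 2867.3 - 508.1 + 1406.2 - 1998.5 = 1766.9
Services: -523.0 - 170.6 + 118.9 = -574.7
Trade balance = 1766.9 + (-574.7) = 1192.2
(Excluded from the trade balance — financial account: acquisition of a foreign subsidiary by a resident firm (outward FDI) 408.2, new loans extended by domestic banks to foreign borrowers 203.2, foreign purchases of domestic corporate bonds 1129.3, inward foreign direct investment in the manufacturing sector 254.1; capital account: capital transfers received from emigrants 104.3, acquisition of foreign patents and trademarks (non-produced assets) 66.5; primary income: interest received on holdings of foreign bonds 252.4; secondary income: official development assistance provided to other countries 156.4.)

1192.2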